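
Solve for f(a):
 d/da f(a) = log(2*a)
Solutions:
 f(a) = C1 + a*log(a) - a + a*log(2)


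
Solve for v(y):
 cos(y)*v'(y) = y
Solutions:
 v(y) = C1 + Integral(y/cos(y), y)


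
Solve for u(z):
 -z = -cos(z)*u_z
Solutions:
 u(z) = C1 + Integral(z/cos(z), z)


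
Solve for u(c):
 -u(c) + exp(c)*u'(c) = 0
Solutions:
 u(c) = C1*exp(-exp(-c))


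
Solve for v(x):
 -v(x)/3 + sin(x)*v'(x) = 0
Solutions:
 v(x) = C1*(cos(x) - 1)^(1/6)/(cos(x) + 1)^(1/6)


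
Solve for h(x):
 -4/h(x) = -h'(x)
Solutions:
 h(x) = -sqrt(C1 + 8*x)
 h(x) = sqrt(C1 + 8*x)


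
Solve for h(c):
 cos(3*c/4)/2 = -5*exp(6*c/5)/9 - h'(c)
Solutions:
 h(c) = C1 - 25*exp(6*c/5)/54 - 2*sin(3*c/4)/3


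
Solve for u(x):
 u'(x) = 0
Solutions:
 u(x) = C1


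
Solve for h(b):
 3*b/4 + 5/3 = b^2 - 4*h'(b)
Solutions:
 h(b) = C1 + b^3/12 - 3*b^2/32 - 5*b/12


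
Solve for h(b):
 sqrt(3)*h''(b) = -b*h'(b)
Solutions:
 h(b) = C1 + C2*erf(sqrt(2)*3^(3/4)*b/6)


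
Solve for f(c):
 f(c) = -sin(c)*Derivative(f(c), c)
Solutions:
 f(c) = C1*sqrt(cos(c) + 1)/sqrt(cos(c) - 1)


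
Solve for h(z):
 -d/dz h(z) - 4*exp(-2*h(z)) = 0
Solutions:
 h(z) = log(-sqrt(C1 - 8*z))
 h(z) = log(C1 - 8*z)/2


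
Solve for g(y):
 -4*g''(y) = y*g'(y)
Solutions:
 g(y) = C1 + C2*erf(sqrt(2)*y/4)


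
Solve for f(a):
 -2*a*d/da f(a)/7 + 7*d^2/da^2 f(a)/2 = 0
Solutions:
 f(a) = C1 + C2*erfi(sqrt(2)*a/7)


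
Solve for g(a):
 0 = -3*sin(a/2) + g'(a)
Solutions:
 g(a) = C1 - 6*cos(a/2)


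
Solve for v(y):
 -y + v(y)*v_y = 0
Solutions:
 v(y) = -sqrt(C1 + y^2)
 v(y) = sqrt(C1 + y^2)


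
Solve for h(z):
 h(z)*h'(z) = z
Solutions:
 h(z) = -sqrt(C1 + z^2)
 h(z) = sqrt(C1 + z^2)


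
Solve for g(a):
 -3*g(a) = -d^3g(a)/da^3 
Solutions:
 g(a) = C3*exp(3^(1/3)*a) + (C1*sin(3^(5/6)*a/2) + C2*cos(3^(5/6)*a/2))*exp(-3^(1/3)*a/2)


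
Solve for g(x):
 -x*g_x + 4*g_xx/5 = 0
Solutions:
 g(x) = C1 + C2*erfi(sqrt(10)*x/4)


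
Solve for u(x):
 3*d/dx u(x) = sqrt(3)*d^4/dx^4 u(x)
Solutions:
 u(x) = C1 + C4*exp(3^(1/6)*x) + (C2*sin(3^(2/3)*x/2) + C3*cos(3^(2/3)*x/2))*exp(-3^(1/6)*x/2)


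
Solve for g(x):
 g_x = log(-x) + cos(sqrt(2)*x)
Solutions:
 g(x) = C1 + x*log(-x) - x + sqrt(2)*sin(sqrt(2)*x)/2


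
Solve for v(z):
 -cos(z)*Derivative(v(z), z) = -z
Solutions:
 v(z) = C1 + Integral(z/cos(z), z)


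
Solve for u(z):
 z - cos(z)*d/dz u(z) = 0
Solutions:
 u(z) = C1 + Integral(z/cos(z), z)


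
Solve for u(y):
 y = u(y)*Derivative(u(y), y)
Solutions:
 u(y) = -sqrt(C1 + y^2)
 u(y) = sqrt(C1 + y^2)


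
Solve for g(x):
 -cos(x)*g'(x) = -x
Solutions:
 g(x) = C1 + Integral(x/cos(x), x)


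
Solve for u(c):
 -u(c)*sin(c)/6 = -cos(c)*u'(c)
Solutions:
 u(c) = C1/cos(c)^(1/6)


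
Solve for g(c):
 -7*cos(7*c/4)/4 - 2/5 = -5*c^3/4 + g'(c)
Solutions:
 g(c) = C1 + 5*c^4/16 - 2*c/5 - sin(7*c/4)


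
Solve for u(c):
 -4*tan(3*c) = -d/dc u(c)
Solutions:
 u(c) = C1 - 4*log(cos(3*c))/3


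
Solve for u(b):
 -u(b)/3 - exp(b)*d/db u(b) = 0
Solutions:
 u(b) = C1*exp(exp(-b)/3)


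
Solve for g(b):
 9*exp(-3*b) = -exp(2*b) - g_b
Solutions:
 g(b) = C1 - exp(2*b)/2 + 3*exp(-3*b)


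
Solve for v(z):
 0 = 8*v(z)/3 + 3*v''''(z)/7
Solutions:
 v(z) = (C1*sin(14^(1/4)*sqrt(3)*z/3) + C2*cos(14^(1/4)*sqrt(3)*z/3))*exp(-14^(1/4)*sqrt(3)*z/3) + (C3*sin(14^(1/4)*sqrt(3)*z/3) + C4*cos(14^(1/4)*sqrt(3)*z/3))*exp(14^(1/4)*sqrt(3)*z/3)


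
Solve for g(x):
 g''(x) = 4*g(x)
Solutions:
 g(x) = C1*exp(-2*x) + C2*exp(2*x)


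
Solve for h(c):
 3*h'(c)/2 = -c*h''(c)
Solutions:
 h(c) = C1 + C2/sqrt(c)


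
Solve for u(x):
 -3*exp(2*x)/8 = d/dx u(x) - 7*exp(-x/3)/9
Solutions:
 u(x) = C1 - 3*exp(2*x)/16 - 7*exp(-x/3)/3


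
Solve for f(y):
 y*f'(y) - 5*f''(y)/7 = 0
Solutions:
 f(y) = C1 + C2*erfi(sqrt(70)*y/10)


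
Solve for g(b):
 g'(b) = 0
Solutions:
 g(b) = C1


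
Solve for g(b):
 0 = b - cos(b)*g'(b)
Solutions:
 g(b) = C1 + Integral(b/cos(b), b)


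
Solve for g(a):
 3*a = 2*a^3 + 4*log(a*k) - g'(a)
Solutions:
 g(a) = C1 + a^4/2 - 3*a^2/2 + 4*a*log(a*k) - 4*a


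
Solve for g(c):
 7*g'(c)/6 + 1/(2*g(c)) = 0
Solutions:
 g(c) = -sqrt(C1 - 42*c)/7
 g(c) = sqrt(C1 - 42*c)/7


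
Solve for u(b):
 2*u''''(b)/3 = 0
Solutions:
 u(b) = C1 + C2*b + C3*b^2 + C4*b^3


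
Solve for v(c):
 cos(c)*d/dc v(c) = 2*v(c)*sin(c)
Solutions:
 v(c) = C1/cos(c)^2


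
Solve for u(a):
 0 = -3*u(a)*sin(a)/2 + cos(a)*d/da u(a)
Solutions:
 u(a) = C1/cos(a)^(3/2)


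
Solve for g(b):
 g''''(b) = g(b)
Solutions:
 g(b) = C1*exp(-b) + C2*exp(b) + C3*sin(b) + C4*cos(b)


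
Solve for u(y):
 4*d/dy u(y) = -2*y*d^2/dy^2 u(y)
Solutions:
 u(y) = C1 + C2/y


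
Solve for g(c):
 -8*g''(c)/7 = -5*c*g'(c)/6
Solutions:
 g(c) = C1 + C2*erfi(sqrt(210)*c/24)


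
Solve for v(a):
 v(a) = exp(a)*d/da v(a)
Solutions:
 v(a) = C1*exp(-exp(-a))


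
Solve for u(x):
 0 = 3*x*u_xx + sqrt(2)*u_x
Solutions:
 u(x) = C1 + C2*x^(1 - sqrt(2)/3)


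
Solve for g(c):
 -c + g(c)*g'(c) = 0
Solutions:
 g(c) = -sqrt(C1 + c^2)
 g(c) = sqrt(C1 + c^2)


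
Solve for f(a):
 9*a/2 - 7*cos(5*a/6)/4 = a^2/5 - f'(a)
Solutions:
 f(a) = C1 + a^3/15 - 9*a^2/4 + 21*sin(5*a/6)/10


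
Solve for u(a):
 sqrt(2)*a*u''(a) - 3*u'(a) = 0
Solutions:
 u(a) = C1 + C2*a^(1 + 3*sqrt(2)/2)


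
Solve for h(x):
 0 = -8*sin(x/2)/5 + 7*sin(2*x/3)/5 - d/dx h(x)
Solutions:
 h(x) = C1 + 16*cos(x/2)/5 - 21*cos(2*x/3)/10


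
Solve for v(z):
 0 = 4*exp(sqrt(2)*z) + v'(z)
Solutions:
 v(z) = C1 - 2*sqrt(2)*exp(sqrt(2)*z)


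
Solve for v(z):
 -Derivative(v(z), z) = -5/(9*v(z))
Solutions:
 v(z) = -sqrt(C1 + 10*z)/3
 v(z) = sqrt(C1 + 10*z)/3


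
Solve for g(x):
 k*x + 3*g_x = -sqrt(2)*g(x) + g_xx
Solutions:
 g(x) = C1*exp(x*(3 - sqrt(4*sqrt(2) + 9))/2) + C2*exp(x*(3 + sqrt(4*sqrt(2) + 9))/2) - sqrt(2)*k*x/2 + 3*k/2


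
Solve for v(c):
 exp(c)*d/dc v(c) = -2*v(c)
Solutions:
 v(c) = C1*exp(2*exp(-c))


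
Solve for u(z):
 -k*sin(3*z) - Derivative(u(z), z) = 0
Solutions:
 u(z) = C1 + k*cos(3*z)/3


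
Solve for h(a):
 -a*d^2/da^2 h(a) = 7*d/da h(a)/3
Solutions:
 h(a) = C1 + C2/a^(4/3)


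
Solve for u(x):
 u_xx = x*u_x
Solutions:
 u(x) = C1 + C2*erfi(sqrt(2)*x/2)


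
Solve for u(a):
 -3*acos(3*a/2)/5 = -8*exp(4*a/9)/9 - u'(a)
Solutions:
 u(a) = C1 + 3*a*acos(3*a/2)/5 - sqrt(4 - 9*a^2)/5 - 2*exp(4*a/9)


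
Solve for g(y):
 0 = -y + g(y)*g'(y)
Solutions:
 g(y) = -sqrt(C1 + y^2)
 g(y) = sqrt(C1 + y^2)


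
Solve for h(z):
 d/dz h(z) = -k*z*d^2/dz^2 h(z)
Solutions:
 h(z) = C1 + z^(((re(k) - 1)*re(k) + im(k)^2)/(re(k)^2 + im(k)^2))*(C2*sin(log(z)*Abs(im(k))/(re(k)^2 + im(k)^2)) + C3*cos(log(z)*im(k)/(re(k)^2 + im(k)^2)))


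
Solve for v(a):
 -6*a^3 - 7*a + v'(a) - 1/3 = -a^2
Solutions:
 v(a) = C1 + 3*a^4/2 - a^3/3 + 7*a^2/2 + a/3


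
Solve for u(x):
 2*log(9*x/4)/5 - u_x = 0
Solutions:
 u(x) = C1 + 2*x*log(x)/5 - 4*x*log(2)/5 - 2*x/5 + 4*x*log(3)/5


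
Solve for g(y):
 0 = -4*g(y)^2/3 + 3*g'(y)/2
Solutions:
 g(y) = -9/(C1 + 8*y)


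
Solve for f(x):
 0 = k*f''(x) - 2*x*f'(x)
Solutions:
 f(x) = C1 + C2*erf(x*sqrt(-1/k))/sqrt(-1/k)


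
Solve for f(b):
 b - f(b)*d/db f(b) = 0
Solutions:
 f(b) = -sqrt(C1 + b^2)
 f(b) = sqrt(C1 + b^2)


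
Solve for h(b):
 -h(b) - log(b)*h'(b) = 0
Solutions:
 h(b) = C1*exp(-li(b))


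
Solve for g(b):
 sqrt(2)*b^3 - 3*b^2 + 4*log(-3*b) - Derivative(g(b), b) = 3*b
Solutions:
 g(b) = C1 + sqrt(2)*b^4/4 - b^3 - 3*b^2/2 + 4*b*log(-b) + 4*b*(-1 + log(3))


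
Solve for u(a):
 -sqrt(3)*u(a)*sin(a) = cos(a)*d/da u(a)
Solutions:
 u(a) = C1*cos(a)^(sqrt(3))


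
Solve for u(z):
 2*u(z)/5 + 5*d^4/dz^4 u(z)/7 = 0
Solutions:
 u(z) = (C1*sin(2^(3/4)*sqrt(5)*7^(1/4)*z/10) + C2*cos(2^(3/4)*sqrt(5)*7^(1/4)*z/10))*exp(-2^(3/4)*sqrt(5)*7^(1/4)*z/10) + (C3*sin(2^(3/4)*sqrt(5)*7^(1/4)*z/10) + C4*cos(2^(3/4)*sqrt(5)*7^(1/4)*z/10))*exp(2^(3/4)*sqrt(5)*7^(1/4)*z/10)


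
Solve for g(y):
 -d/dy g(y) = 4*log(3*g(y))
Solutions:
 Integral(1/(log(_y) + log(3)), (_y, g(y)))/4 = C1 - y


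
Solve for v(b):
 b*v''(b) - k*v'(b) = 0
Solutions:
 v(b) = C1 + b^(re(k) + 1)*(C2*sin(log(b)*Abs(im(k))) + C3*cos(log(b)*im(k)))


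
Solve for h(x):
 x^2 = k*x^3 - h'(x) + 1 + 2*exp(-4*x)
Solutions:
 h(x) = C1 + k*x^4/4 - x^3/3 + x - exp(-4*x)/2


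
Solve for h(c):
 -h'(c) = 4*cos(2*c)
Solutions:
 h(c) = C1 - 2*sin(2*c)


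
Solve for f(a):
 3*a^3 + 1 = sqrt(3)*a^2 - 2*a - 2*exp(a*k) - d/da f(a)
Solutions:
 f(a) = C1 - 3*a^4/4 + sqrt(3)*a^3/3 - a^2 - a - 2*exp(a*k)/k


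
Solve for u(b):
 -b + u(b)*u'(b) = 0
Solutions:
 u(b) = -sqrt(C1 + b^2)
 u(b) = sqrt(C1 + b^2)


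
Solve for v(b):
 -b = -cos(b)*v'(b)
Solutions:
 v(b) = C1 + Integral(b/cos(b), b)


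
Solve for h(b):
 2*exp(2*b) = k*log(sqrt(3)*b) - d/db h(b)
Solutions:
 h(b) = C1 + b*k*log(b) + b*k*(-1 + log(3)/2) - exp(2*b)


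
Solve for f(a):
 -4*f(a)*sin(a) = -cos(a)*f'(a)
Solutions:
 f(a) = C1/cos(a)^4


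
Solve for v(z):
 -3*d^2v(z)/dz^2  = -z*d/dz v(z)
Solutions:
 v(z) = C1 + C2*erfi(sqrt(6)*z/6)


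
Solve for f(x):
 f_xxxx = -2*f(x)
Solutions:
 f(x) = (C1*sin(2^(3/4)*x/2) + C2*cos(2^(3/4)*x/2))*exp(-2^(3/4)*x/2) + (C3*sin(2^(3/4)*x/2) + C4*cos(2^(3/4)*x/2))*exp(2^(3/4)*x/2)


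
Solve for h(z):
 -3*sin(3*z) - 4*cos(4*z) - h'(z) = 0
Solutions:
 h(z) = C1 - sin(4*z) + cos(3*z)


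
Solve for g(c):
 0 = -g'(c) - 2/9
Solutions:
 g(c) = C1 - 2*c/9


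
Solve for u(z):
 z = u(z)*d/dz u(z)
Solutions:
 u(z) = -sqrt(C1 + z^2)
 u(z) = sqrt(C1 + z^2)


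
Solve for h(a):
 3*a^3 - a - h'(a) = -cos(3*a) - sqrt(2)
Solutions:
 h(a) = C1 + 3*a^4/4 - a^2/2 + sqrt(2)*a + sin(3*a)/3


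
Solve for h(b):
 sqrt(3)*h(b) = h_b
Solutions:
 h(b) = C1*exp(sqrt(3)*b)


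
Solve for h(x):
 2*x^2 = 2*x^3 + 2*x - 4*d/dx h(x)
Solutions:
 h(x) = C1 + x^4/8 - x^3/6 + x^2/4


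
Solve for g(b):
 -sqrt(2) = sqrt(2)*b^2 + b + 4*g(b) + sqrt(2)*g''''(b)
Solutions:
 g(b) = -sqrt(2)*b^2/4 - b/4 + (C1*sin(2^(7/8)*b/2) + C2*cos(2^(7/8)*b/2))*exp(-2^(7/8)*b/2) + (C3*sin(2^(7/8)*b/2) + C4*cos(2^(7/8)*b/2))*exp(2^(7/8)*b/2) - sqrt(2)/4


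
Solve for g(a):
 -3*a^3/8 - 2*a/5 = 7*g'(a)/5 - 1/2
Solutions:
 g(a) = C1 - 15*a^4/224 - a^2/7 + 5*a/14


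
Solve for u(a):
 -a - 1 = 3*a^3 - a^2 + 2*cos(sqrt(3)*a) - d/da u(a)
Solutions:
 u(a) = C1 + 3*a^4/4 - a^3/3 + a^2/2 + a + 2*sqrt(3)*sin(sqrt(3)*a)/3


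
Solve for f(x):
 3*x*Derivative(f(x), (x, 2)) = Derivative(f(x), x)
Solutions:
 f(x) = C1 + C2*x^(4/3)


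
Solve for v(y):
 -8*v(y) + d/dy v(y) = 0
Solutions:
 v(y) = C1*exp(8*y)


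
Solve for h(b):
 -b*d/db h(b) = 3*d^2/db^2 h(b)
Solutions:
 h(b) = C1 + C2*erf(sqrt(6)*b/6)


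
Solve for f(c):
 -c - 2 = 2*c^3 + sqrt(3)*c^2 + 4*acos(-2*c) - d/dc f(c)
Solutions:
 f(c) = C1 + c^4/2 + sqrt(3)*c^3/3 + c^2/2 + 4*c*acos(-2*c) + 2*c + 2*sqrt(1 - 4*c^2)


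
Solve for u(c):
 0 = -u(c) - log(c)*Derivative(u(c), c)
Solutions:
 u(c) = C1*exp(-li(c))


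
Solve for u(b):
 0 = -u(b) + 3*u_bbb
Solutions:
 u(b) = C3*exp(3^(2/3)*b/3) + (C1*sin(3^(1/6)*b/2) + C2*cos(3^(1/6)*b/2))*exp(-3^(2/3)*b/6)


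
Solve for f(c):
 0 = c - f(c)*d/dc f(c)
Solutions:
 f(c) = -sqrt(C1 + c^2)
 f(c) = sqrt(C1 + c^2)


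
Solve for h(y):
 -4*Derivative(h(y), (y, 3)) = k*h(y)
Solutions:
 h(y) = C1*exp(2^(1/3)*y*(-k)^(1/3)/2) + C2*exp(2^(1/3)*y*(-k)^(1/3)*(-1 + sqrt(3)*I)/4) + C3*exp(-2^(1/3)*y*(-k)^(1/3)*(1 + sqrt(3)*I)/4)


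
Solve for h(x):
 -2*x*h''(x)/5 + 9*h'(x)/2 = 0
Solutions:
 h(x) = C1 + C2*x^(49/4)


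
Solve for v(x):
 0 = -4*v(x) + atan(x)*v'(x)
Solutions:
 v(x) = C1*exp(4*Integral(1/atan(x), x))


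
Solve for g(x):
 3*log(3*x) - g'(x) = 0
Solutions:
 g(x) = C1 + 3*x*log(x) - 3*x + x*log(27)


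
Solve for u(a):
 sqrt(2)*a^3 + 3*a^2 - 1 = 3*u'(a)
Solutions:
 u(a) = C1 + sqrt(2)*a^4/12 + a^3/3 - a/3


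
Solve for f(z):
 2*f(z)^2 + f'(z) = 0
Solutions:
 f(z) = 1/(C1 + 2*z)


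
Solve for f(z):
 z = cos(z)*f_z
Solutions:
 f(z) = C1 + Integral(z/cos(z), z)


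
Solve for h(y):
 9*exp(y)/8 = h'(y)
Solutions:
 h(y) = C1 + 9*exp(y)/8


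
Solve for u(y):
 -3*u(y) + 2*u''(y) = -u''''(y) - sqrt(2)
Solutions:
 u(y) = C1*exp(-y) + C2*exp(y) + C3*sin(sqrt(3)*y) + C4*cos(sqrt(3)*y) + sqrt(2)/3


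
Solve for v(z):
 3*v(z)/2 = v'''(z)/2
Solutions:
 v(z) = C3*exp(3^(1/3)*z) + (C1*sin(3^(5/6)*z/2) + C2*cos(3^(5/6)*z/2))*exp(-3^(1/3)*z/2)


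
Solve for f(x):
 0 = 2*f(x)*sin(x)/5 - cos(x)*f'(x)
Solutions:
 f(x) = C1/cos(x)^(2/5)


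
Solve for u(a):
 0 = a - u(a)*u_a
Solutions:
 u(a) = -sqrt(C1 + a^2)
 u(a) = sqrt(C1 + a^2)


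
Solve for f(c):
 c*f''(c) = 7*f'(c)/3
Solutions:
 f(c) = C1 + C2*c^(10/3)


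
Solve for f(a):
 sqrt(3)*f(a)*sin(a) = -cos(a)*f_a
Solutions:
 f(a) = C1*cos(a)^(sqrt(3))


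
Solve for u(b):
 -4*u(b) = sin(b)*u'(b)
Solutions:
 u(b) = C1*(cos(b)^2 + 2*cos(b) + 1)/(cos(b)^2 - 2*cos(b) + 1)


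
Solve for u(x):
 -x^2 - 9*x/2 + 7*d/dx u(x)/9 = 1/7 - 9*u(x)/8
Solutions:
 u(x) = C1*exp(-81*x/56) + 8*x^2/9 + 2020*x/729 - 739352/413343


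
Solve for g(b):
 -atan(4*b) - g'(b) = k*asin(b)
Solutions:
 g(b) = C1 - b*atan(4*b) - k*(b*asin(b) + sqrt(1 - b^2)) + log(16*b^2 + 1)/8


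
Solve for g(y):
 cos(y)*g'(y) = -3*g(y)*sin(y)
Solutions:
 g(y) = C1*cos(y)^3


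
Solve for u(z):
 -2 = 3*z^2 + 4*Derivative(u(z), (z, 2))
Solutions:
 u(z) = C1 + C2*z - z^4/16 - z^2/4


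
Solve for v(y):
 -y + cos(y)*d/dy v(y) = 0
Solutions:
 v(y) = C1 + Integral(y/cos(y), y)


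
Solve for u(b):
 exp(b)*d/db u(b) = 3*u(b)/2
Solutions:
 u(b) = C1*exp(-3*exp(-b)/2)


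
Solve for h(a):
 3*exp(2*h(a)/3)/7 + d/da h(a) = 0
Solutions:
 h(a) = 3*log(-sqrt(-1/(C1 - 3*a))) - 3*log(2) + 3*log(42)/2
 h(a) = 3*log(-1/(C1 - 3*a))/2 - 3*log(2) + 3*log(42)/2


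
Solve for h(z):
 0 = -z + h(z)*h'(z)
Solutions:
 h(z) = -sqrt(C1 + z^2)
 h(z) = sqrt(C1 + z^2)


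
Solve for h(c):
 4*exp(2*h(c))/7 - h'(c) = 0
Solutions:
 h(c) = log(-1/(C1 + 4*c))/2 - log(2) + log(14)/2
 h(c) = log(-sqrt(-1/(C1 + 4*c))) - log(2) + log(14)/2


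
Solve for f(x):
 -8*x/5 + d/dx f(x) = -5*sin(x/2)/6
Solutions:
 f(x) = C1 + 4*x^2/5 + 5*cos(x/2)/3


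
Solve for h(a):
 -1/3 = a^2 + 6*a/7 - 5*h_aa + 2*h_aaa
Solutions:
 h(a) = C1 + C2*a + C3*exp(5*a/2) + a^4/60 + 29*a^3/525 + 523*a^2/5250


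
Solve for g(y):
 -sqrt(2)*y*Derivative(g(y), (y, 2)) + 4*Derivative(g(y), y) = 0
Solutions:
 g(y) = C1 + C2*y^(1 + 2*sqrt(2))


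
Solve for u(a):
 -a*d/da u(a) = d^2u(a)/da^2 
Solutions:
 u(a) = C1 + C2*erf(sqrt(2)*a/2)


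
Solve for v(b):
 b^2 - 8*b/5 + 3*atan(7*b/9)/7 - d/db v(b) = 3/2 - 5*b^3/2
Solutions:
 v(b) = C1 + 5*b^4/8 + b^3/3 - 4*b^2/5 + 3*b*atan(7*b/9)/7 - 3*b/2 - 27*log(49*b^2 + 81)/98


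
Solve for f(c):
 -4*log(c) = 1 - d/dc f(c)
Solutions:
 f(c) = C1 + 4*c*log(c) - 3*c


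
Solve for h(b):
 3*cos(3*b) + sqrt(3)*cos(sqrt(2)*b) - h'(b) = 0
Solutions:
 h(b) = C1 + sin(3*b) + sqrt(6)*sin(sqrt(2)*b)/2


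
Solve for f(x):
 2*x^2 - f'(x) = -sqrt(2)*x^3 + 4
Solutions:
 f(x) = C1 + sqrt(2)*x^4/4 + 2*x^3/3 - 4*x


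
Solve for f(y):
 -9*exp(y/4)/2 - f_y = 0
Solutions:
 f(y) = C1 - 18*exp(y/4)


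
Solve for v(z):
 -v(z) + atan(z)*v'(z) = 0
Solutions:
 v(z) = C1*exp(Integral(1/atan(z), z))


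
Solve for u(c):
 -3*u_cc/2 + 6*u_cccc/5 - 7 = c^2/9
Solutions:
 u(c) = C1 + C2*c + C3*exp(-sqrt(5)*c/2) + C4*exp(sqrt(5)*c/2) - c^4/162 - 323*c^2/135


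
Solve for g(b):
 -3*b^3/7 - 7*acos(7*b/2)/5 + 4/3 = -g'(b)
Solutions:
 g(b) = C1 + 3*b^4/28 + 7*b*acos(7*b/2)/5 - 4*b/3 - sqrt(4 - 49*b^2)/5


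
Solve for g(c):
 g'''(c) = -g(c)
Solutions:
 g(c) = C3*exp(-c) + (C1*sin(sqrt(3)*c/2) + C2*cos(sqrt(3)*c/2))*exp(c/2)


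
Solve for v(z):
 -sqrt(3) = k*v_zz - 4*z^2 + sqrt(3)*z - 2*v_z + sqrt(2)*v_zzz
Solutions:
 v(z) = C1 + C2*exp(sqrt(2)*z*(-k + sqrt(k^2 + 8*sqrt(2)))/4) + C3*exp(-sqrt(2)*z*(k + sqrt(k^2 + 8*sqrt(2)))/4) - k^2*z - k*z^2 + sqrt(3)*k*z/4 - 2*z^3/3 + sqrt(3)*z^2/4 - 2*sqrt(2)*z + sqrt(3)*z/2


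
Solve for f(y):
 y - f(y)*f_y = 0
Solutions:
 f(y) = -sqrt(C1 + y^2)
 f(y) = sqrt(C1 + y^2)


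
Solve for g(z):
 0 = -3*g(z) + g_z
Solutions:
 g(z) = C1*exp(3*z)


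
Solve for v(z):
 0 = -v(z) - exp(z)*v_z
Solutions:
 v(z) = C1*exp(exp(-z))


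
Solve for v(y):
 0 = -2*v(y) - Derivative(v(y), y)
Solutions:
 v(y) = C1*exp(-2*y)


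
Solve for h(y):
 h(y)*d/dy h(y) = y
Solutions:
 h(y) = -sqrt(C1 + y^2)
 h(y) = sqrt(C1 + y^2)


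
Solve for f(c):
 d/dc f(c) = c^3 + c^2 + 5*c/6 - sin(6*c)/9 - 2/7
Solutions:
 f(c) = C1 + c^4/4 + c^3/3 + 5*c^2/12 - 2*c/7 + cos(6*c)/54


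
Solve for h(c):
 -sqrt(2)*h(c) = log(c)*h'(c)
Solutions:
 h(c) = C1*exp(-sqrt(2)*li(c))


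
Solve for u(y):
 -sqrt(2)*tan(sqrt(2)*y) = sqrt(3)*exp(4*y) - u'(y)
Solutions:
 u(y) = C1 + sqrt(3)*exp(4*y)/4 - log(cos(sqrt(2)*y))


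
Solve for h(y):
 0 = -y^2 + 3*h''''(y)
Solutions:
 h(y) = C1 + C2*y + C3*y^2 + C4*y^3 + y^6/1080


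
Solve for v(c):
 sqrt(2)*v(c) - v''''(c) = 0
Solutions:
 v(c) = C1*exp(-2^(1/8)*c) + C2*exp(2^(1/8)*c) + C3*sin(2^(1/8)*c) + C4*cos(2^(1/8)*c)


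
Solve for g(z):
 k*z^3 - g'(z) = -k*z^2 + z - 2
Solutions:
 g(z) = C1 + k*z^4/4 + k*z^3/3 - z^2/2 + 2*z


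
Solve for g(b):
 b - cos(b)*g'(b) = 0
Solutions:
 g(b) = C1 + Integral(b/cos(b), b)


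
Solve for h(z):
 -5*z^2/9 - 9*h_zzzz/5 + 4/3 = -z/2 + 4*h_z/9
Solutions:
 h(z) = C1 + C4*exp(-20^(1/3)*3^(2/3)*z/9) - 5*z^3/12 + 9*z^2/16 + 3*z + (C2*sin(20^(1/3)*3^(1/6)*z/6) + C3*cos(20^(1/3)*3^(1/6)*z/6))*exp(20^(1/3)*3^(2/3)*z/18)


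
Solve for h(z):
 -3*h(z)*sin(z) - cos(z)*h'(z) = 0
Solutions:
 h(z) = C1*cos(z)^3


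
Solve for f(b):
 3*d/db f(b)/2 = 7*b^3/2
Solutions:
 f(b) = C1 + 7*b^4/12


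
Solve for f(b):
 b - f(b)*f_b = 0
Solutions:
 f(b) = -sqrt(C1 + b^2)
 f(b) = sqrt(C1 + b^2)


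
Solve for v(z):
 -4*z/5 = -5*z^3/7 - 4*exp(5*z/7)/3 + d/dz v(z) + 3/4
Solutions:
 v(z) = C1 + 5*z^4/28 - 2*z^2/5 - 3*z/4 + 28*exp(5*z/7)/15


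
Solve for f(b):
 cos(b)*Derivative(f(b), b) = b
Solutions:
 f(b) = C1 + Integral(b/cos(b), b)


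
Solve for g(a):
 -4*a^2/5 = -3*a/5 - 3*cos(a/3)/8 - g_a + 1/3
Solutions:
 g(a) = C1 + 4*a^3/15 - 3*a^2/10 + a/3 - 9*sin(a/3)/8


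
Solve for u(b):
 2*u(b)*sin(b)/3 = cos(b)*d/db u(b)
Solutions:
 u(b) = C1/cos(b)^(2/3)


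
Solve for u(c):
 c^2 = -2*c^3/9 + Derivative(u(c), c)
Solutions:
 u(c) = C1 + c^4/18 + c^3/3


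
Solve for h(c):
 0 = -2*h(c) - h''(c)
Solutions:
 h(c) = C1*sin(sqrt(2)*c) + C2*cos(sqrt(2)*c)


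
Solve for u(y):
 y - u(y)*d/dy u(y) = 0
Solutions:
 u(y) = -sqrt(C1 + y^2)
 u(y) = sqrt(C1 + y^2)


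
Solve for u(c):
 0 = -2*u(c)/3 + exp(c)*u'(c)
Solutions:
 u(c) = C1*exp(-2*exp(-c)/3)


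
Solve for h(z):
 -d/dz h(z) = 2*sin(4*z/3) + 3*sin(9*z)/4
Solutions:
 h(z) = C1 + 3*cos(4*z/3)/2 + cos(9*z)/12


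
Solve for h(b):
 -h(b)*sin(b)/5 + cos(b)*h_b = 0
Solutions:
 h(b) = C1/cos(b)^(1/5)


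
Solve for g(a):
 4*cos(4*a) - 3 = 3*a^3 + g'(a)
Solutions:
 g(a) = C1 - 3*a^4/4 - 3*a + sin(4*a)


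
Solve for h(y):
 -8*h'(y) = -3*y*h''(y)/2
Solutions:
 h(y) = C1 + C2*y^(19/3)


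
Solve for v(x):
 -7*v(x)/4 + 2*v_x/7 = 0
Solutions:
 v(x) = C1*exp(49*x/8)


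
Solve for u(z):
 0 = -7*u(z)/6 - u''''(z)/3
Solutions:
 u(z) = (C1*sin(14^(1/4)*z/2) + C2*cos(14^(1/4)*z/2))*exp(-14^(1/4)*z/2) + (C3*sin(14^(1/4)*z/2) + C4*cos(14^(1/4)*z/2))*exp(14^(1/4)*z/2)


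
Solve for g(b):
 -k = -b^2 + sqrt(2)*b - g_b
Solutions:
 g(b) = C1 - b^3/3 + sqrt(2)*b^2/2 + b*k


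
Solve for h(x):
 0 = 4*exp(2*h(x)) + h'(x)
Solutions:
 h(x) = log(-sqrt(-1/(C1 - 4*x))) - log(2)/2
 h(x) = log(-1/(C1 - 4*x))/2 - log(2)/2


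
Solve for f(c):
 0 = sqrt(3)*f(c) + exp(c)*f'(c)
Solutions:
 f(c) = C1*exp(sqrt(3)*exp(-c))


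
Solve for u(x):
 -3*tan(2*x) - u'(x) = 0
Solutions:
 u(x) = C1 + 3*log(cos(2*x))/2


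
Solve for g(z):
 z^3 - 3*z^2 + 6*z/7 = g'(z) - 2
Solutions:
 g(z) = C1 + z^4/4 - z^3 + 3*z^2/7 + 2*z


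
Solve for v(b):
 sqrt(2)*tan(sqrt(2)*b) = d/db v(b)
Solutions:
 v(b) = C1 - log(cos(sqrt(2)*b))


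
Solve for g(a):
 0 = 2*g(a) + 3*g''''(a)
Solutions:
 g(a) = (C1*sin(6^(3/4)*a/6) + C2*cos(6^(3/4)*a/6))*exp(-6^(3/4)*a/6) + (C3*sin(6^(3/4)*a/6) + C4*cos(6^(3/4)*a/6))*exp(6^(3/4)*a/6)


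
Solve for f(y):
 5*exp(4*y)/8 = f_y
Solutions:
 f(y) = C1 + 5*exp(4*y)/32


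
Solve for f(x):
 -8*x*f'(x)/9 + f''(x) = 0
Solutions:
 f(x) = C1 + C2*erfi(2*x/3)


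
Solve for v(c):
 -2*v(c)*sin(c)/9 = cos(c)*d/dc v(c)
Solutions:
 v(c) = C1*cos(c)^(2/9)


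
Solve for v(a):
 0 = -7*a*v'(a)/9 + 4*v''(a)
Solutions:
 v(a) = C1 + C2*erfi(sqrt(14)*a/12)


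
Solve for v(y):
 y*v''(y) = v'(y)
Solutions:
 v(y) = C1 + C2*y^2


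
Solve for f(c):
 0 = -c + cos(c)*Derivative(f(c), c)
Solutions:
 f(c) = C1 + Integral(c/cos(c), c)


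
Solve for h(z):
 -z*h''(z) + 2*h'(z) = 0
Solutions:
 h(z) = C1 + C2*z^3


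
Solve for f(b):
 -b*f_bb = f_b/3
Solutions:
 f(b) = C1 + C2*b^(2/3)


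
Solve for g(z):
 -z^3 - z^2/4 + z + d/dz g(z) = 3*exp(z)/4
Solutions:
 g(z) = C1 + z^4/4 + z^3/12 - z^2/2 + 3*exp(z)/4


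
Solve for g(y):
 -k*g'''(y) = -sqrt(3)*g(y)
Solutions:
 g(y) = C1*exp(3^(1/6)*y*(1/k)^(1/3)) + C2*exp(y*(-3^(1/6) + 3^(2/3)*I)*(1/k)^(1/3)/2) + C3*exp(-y*(3^(1/6) + 3^(2/3)*I)*(1/k)^(1/3)/2)


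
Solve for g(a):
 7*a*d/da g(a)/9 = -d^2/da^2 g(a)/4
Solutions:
 g(a) = C1 + C2*erf(sqrt(14)*a/3)


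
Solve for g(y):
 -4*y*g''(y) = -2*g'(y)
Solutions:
 g(y) = C1 + C2*y^(3/2)


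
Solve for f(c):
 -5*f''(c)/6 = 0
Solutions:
 f(c) = C1 + C2*c


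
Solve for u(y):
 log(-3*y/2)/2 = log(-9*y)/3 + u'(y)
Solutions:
 u(y) = C1 + y*log(-y)/6 + y*(-log(24) - 1)/6


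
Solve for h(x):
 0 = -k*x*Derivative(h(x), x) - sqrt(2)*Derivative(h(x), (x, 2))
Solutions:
 h(x) = Piecewise((-2^(3/4)*sqrt(pi)*C1*erf(2^(1/4)*sqrt(k)*x/2)/(2*sqrt(k)) - C2, (k > 0) | (k < 0)), (-C1*x - C2, True))


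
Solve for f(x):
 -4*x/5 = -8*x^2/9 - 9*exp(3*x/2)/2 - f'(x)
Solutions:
 f(x) = C1 - 8*x^3/27 + 2*x^2/5 - 3*exp(3*x/2)


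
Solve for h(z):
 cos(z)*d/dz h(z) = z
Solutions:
 h(z) = C1 + Integral(z/cos(z), z)


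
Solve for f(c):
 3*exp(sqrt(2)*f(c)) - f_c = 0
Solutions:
 f(c) = sqrt(2)*(2*log(-1/(C1 + 3*c)) - log(2))/4


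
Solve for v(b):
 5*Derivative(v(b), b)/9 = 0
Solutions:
 v(b) = C1


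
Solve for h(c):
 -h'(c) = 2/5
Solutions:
 h(c) = C1 - 2*c/5


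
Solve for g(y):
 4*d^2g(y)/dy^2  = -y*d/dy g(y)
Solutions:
 g(y) = C1 + C2*erf(sqrt(2)*y/4)


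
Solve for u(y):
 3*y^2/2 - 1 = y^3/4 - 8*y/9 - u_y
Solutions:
 u(y) = C1 + y^4/16 - y^3/2 - 4*y^2/9 + y


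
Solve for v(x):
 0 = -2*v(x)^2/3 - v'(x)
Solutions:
 v(x) = 3/(C1 + 2*x)


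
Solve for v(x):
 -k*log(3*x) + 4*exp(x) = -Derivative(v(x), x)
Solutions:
 v(x) = C1 + k*x*log(x) + k*x*(-1 + log(3)) - 4*exp(x)


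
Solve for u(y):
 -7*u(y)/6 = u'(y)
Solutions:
 u(y) = C1*exp(-7*y/6)


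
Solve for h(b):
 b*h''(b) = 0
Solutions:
 h(b) = C1 + C2*b


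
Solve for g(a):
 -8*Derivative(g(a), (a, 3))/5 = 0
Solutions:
 g(a) = C1 + C2*a + C3*a^2


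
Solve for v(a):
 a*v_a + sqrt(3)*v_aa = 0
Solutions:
 v(a) = C1 + C2*erf(sqrt(2)*3^(3/4)*a/6)


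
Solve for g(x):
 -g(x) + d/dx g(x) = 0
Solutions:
 g(x) = C1*exp(x)


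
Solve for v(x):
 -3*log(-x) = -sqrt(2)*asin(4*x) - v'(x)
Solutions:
 v(x) = C1 + 3*x*log(-x) - 3*x - sqrt(2)*(x*asin(4*x) + sqrt(1 - 16*x^2)/4)


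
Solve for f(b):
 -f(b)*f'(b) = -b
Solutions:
 f(b) = -sqrt(C1 + b^2)
 f(b) = sqrt(C1 + b^2)


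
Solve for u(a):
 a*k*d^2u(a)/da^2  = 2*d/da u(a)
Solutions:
 u(a) = C1 + a^(((re(k) + 2)*re(k) + im(k)^2)/(re(k)^2 + im(k)^2))*(C2*sin(2*log(a)*Abs(im(k))/(re(k)^2 + im(k)^2)) + C3*cos(2*log(a)*im(k)/(re(k)^2 + im(k)^2)))


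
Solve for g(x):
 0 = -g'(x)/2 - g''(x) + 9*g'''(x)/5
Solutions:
 g(x) = C1 + C2*exp(x*(5 - sqrt(115))/18) + C3*exp(x*(5 + sqrt(115))/18)


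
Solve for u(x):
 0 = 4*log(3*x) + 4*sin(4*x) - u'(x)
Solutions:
 u(x) = C1 + 4*x*log(x) - 4*x + 4*x*log(3) - cos(4*x)


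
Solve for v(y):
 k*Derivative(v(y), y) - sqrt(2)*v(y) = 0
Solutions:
 v(y) = C1*exp(sqrt(2)*y/k)


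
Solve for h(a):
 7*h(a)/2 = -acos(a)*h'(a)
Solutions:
 h(a) = C1*exp(-7*Integral(1/acos(a), a)/2)


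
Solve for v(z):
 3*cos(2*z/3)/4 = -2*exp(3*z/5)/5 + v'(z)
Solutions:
 v(z) = C1 + 2*exp(3*z/5)/3 + 9*sin(2*z/3)/8


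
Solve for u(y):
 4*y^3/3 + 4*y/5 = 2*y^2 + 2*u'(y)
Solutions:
 u(y) = C1 + y^4/6 - y^3/3 + y^2/5


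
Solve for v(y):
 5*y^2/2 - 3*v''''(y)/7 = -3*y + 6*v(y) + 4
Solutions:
 v(y) = 5*y^2/12 + y/2 + (C1*sin(2^(3/4)*7^(1/4)*y/2) + C2*cos(2^(3/4)*7^(1/4)*y/2))*exp(-2^(3/4)*7^(1/4)*y/2) + (C3*sin(2^(3/4)*7^(1/4)*y/2) + C4*cos(2^(3/4)*7^(1/4)*y/2))*exp(2^(3/4)*7^(1/4)*y/2) - 2/3


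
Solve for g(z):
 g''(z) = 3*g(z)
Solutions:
 g(z) = C1*exp(-sqrt(3)*z) + C2*exp(sqrt(3)*z)


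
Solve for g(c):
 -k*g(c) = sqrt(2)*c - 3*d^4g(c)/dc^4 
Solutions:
 g(c) = C1*exp(-3^(3/4)*c*k^(1/4)/3) + C2*exp(3^(3/4)*c*k^(1/4)/3) + C3*exp(-3^(3/4)*I*c*k^(1/4)/3) + C4*exp(3^(3/4)*I*c*k^(1/4)/3) - sqrt(2)*c/k


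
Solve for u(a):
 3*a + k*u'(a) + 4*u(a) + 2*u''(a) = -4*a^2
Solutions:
 u(a) = C1*exp(a*(-k + sqrt(k^2 - 32))/4) + C2*exp(-a*(k + sqrt(k^2 - 32))/4) - a^2 + a*k/2 - 3*a/4 - k^2/8 + 3*k/16 + 1


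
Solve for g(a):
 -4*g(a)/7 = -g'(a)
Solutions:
 g(a) = C1*exp(4*a/7)


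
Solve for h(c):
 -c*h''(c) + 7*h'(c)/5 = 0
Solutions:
 h(c) = C1 + C2*c^(12/5)


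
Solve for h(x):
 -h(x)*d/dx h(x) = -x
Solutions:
 h(x) = -sqrt(C1 + x^2)
 h(x) = sqrt(C1 + x^2)


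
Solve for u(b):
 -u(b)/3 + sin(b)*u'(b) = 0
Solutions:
 u(b) = C1*(cos(b) - 1)^(1/6)/(cos(b) + 1)^(1/6)


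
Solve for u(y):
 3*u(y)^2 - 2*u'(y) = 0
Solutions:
 u(y) = -2/(C1 + 3*y)


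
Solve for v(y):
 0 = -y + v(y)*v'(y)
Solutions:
 v(y) = -sqrt(C1 + y^2)
 v(y) = sqrt(C1 + y^2)


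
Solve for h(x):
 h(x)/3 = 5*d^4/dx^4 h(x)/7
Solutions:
 h(x) = C1*exp(-15^(3/4)*7^(1/4)*x/15) + C2*exp(15^(3/4)*7^(1/4)*x/15) + C3*sin(15^(3/4)*7^(1/4)*x/15) + C4*cos(15^(3/4)*7^(1/4)*x/15)


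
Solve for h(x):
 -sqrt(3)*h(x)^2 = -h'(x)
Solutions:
 h(x) = -1/(C1 + sqrt(3)*x)


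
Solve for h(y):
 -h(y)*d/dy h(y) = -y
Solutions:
 h(y) = -sqrt(C1 + y^2)
 h(y) = sqrt(C1 + y^2)


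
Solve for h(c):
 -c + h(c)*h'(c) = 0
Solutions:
 h(c) = -sqrt(C1 + c^2)
 h(c) = sqrt(C1 + c^2)


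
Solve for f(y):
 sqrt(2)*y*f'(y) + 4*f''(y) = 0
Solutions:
 f(y) = C1 + C2*erf(2^(3/4)*y/4)


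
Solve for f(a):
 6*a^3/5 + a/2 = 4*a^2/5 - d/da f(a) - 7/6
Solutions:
 f(a) = C1 - 3*a^4/10 + 4*a^3/15 - a^2/4 - 7*a/6


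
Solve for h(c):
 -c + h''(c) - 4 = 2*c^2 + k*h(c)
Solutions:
 h(c) = C1*exp(-c*sqrt(k)) + C2*exp(c*sqrt(k)) - 2*c^2/k - c/k - 4/k - 4/k^2


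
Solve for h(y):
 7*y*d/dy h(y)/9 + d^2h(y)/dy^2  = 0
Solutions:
 h(y) = C1 + C2*erf(sqrt(14)*y/6)


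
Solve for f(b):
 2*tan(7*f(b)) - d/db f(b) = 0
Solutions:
 f(b) = -asin(C1*exp(14*b))/7 + pi/7
 f(b) = asin(C1*exp(14*b))/7


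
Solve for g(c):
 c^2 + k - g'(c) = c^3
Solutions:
 g(c) = C1 - c^4/4 + c^3/3 + c*k


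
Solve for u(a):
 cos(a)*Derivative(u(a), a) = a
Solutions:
 u(a) = C1 + Integral(a/cos(a), a)


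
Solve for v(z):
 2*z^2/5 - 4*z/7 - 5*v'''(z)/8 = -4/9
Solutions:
 v(z) = C1 + C2*z + C3*z^2 + 4*z^5/375 - 4*z^4/105 + 16*z^3/135


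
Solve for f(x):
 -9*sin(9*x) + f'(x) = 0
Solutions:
 f(x) = C1 - cos(9*x)


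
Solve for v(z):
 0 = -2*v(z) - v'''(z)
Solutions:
 v(z) = C3*exp(-2^(1/3)*z) + (C1*sin(2^(1/3)*sqrt(3)*z/2) + C2*cos(2^(1/3)*sqrt(3)*z/2))*exp(2^(1/3)*z/2)


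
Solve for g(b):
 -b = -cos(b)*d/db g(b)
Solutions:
 g(b) = C1 + Integral(b/cos(b), b)


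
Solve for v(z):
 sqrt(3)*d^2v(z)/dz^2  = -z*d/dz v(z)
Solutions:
 v(z) = C1 + C2*erf(sqrt(2)*3^(3/4)*z/6)


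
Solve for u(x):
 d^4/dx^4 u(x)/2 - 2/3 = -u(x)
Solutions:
 u(x) = (C1*sin(2^(3/4)*x/2) + C2*cos(2^(3/4)*x/2))*exp(-2^(3/4)*x/2) + (C3*sin(2^(3/4)*x/2) + C4*cos(2^(3/4)*x/2))*exp(2^(3/4)*x/2) + 2/3


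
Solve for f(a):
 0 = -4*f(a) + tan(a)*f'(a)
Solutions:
 f(a) = C1*sin(a)^4


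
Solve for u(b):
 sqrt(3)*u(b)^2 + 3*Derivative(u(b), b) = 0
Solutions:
 u(b) = 3/(C1 + sqrt(3)*b)


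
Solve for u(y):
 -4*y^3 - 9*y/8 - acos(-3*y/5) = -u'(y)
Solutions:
 u(y) = C1 + y^4 + 9*y^2/16 + y*acos(-3*y/5) + sqrt(25 - 9*y^2)/3


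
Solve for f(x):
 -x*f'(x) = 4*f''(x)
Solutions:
 f(x) = C1 + C2*erf(sqrt(2)*x/4)


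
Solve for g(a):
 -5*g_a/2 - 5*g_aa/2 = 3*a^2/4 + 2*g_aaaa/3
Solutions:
 g(a) = C1 + C2*exp(-5^(1/3)*a*(-(3 + sqrt(14))^(1/3) + 5^(1/3)/(3 + sqrt(14))^(1/3))/4)*sin(sqrt(3)*5^(1/3)*a*(5^(1/3)/(3 + sqrt(14))^(1/3) + (3 + sqrt(14))^(1/3))/4) + C3*exp(-5^(1/3)*a*(-(3 + sqrt(14))^(1/3) + 5^(1/3)/(3 + sqrt(14))^(1/3))/4)*cos(sqrt(3)*5^(1/3)*a*(5^(1/3)/(3 + sqrt(14))^(1/3) + (3 + sqrt(14))^(1/3))/4) + C4*exp(5^(1/3)*a*(-(3 + sqrt(14))^(1/3) + 5^(1/3)/(3 + sqrt(14))^(1/3))/2) - a^3/10 + 3*a^2/10 - 3*a/5


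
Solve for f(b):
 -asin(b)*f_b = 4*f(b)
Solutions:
 f(b) = C1*exp(-4*Integral(1/asin(b), b))


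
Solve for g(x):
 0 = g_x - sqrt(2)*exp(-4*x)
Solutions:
 g(x) = C1 - sqrt(2)*exp(-4*x)/4


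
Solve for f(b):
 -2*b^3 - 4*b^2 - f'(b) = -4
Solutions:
 f(b) = C1 - b^4/2 - 4*b^3/3 + 4*b


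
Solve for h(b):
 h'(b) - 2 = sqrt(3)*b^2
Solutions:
 h(b) = C1 + sqrt(3)*b^3/3 + 2*b


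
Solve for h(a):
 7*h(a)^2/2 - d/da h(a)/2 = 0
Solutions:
 h(a) = -1/(C1 + 7*a)


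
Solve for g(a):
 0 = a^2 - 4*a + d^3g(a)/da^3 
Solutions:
 g(a) = C1 + C2*a + C3*a^2 - a^5/60 + a^4/6


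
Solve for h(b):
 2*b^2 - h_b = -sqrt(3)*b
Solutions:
 h(b) = C1 + 2*b^3/3 + sqrt(3)*b^2/2


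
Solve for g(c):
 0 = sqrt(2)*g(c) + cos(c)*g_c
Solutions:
 g(c) = C1*(sin(c) - 1)^(sqrt(2)/2)/(sin(c) + 1)^(sqrt(2)/2)


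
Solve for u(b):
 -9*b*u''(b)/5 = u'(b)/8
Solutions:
 u(b) = C1 + C2*b^(67/72)


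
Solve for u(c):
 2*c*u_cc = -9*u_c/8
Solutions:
 u(c) = C1 + C2*c^(7/16)


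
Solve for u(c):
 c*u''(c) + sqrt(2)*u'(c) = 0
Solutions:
 u(c) = C1 + C2*c^(1 - sqrt(2))


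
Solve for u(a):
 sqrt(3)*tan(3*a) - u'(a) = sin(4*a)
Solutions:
 u(a) = C1 - sqrt(3)*log(cos(3*a))/3 + cos(4*a)/4


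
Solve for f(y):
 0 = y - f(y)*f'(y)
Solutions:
 f(y) = -sqrt(C1 + y^2)
 f(y) = sqrt(C1 + y^2)


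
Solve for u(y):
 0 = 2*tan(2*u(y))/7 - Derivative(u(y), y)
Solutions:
 u(y) = -asin(C1*exp(4*y/7))/2 + pi/2
 u(y) = asin(C1*exp(4*y/7))/2


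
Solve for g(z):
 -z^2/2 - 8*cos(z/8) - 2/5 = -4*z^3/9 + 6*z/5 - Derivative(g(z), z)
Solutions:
 g(z) = C1 - z^4/9 + z^3/6 + 3*z^2/5 + 2*z/5 + 64*sin(z/8)


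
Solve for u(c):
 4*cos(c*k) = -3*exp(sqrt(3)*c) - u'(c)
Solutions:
 u(c) = C1 - sqrt(3)*exp(sqrt(3)*c) - 4*sin(c*k)/k


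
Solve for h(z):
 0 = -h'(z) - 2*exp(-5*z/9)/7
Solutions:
 h(z) = C1 + 18*exp(-5*z/9)/35


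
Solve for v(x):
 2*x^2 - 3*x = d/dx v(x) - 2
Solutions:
 v(x) = C1 + 2*x^3/3 - 3*x^2/2 + 2*x


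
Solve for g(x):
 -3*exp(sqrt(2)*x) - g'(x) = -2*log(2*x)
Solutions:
 g(x) = C1 + 2*x*log(x) + 2*x*(-1 + log(2)) - 3*sqrt(2)*exp(sqrt(2)*x)/2


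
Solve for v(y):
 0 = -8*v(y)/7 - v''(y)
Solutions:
 v(y) = C1*sin(2*sqrt(14)*y/7) + C2*cos(2*sqrt(14)*y/7)


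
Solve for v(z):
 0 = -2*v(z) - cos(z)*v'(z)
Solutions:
 v(z) = C1*(sin(z) - 1)/(sin(z) + 1)


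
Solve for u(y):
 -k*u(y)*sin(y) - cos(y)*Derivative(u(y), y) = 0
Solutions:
 u(y) = C1*exp(k*log(cos(y)))


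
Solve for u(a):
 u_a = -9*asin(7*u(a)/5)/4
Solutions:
 Integral(1/asin(7*_y/5), (_y, u(a))) = C1 - 9*a/4


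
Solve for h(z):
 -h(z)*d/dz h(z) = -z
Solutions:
 h(z) = -sqrt(C1 + z^2)
 h(z) = sqrt(C1 + z^2)


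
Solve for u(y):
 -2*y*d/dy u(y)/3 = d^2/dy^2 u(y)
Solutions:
 u(y) = C1 + C2*erf(sqrt(3)*y/3)


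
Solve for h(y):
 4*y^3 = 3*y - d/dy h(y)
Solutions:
 h(y) = C1 - y^4 + 3*y^2/2


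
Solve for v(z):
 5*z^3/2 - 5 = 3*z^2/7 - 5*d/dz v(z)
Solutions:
 v(z) = C1 - z^4/8 + z^3/35 + z


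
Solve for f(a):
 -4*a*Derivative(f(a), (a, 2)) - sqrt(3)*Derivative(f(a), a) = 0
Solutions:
 f(a) = C1 + C2*a^(1 - sqrt(3)/4)


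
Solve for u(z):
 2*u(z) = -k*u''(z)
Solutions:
 u(z) = C1*exp(-sqrt(2)*z*sqrt(-1/k)) + C2*exp(sqrt(2)*z*sqrt(-1/k))


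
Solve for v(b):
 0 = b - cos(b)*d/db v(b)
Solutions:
 v(b) = C1 + Integral(b/cos(b), b)


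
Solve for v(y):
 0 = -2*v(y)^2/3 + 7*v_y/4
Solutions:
 v(y) = -21/(C1 + 8*y)


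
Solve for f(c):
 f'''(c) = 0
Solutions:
 f(c) = C1 + C2*c + C3*c^2


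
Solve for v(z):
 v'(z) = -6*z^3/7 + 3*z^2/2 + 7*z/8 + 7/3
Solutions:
 v(z) = C1 - 3*z^4/14 + z^3/2 + 7*z^2/16 + 7*z/3


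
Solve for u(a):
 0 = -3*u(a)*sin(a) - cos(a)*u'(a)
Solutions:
 u(a) = C1*cos(a)^3


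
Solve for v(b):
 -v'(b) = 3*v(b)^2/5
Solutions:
 v(b) = 5/(C1 + 3*b)


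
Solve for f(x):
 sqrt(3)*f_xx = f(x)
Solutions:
 f(x) = C1*exp(-3^(3/4)*x/3) + C2*exp(3^(3/4)*x/3)


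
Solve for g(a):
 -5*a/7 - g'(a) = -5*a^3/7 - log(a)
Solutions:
 g(a) = C1 + 5*a^4/28 - 5*a^2/14 + a*log(a) - a


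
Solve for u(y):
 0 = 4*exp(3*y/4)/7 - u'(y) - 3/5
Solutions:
 u(y) = C1 - 3*y/5 + 16*exp(3*y/4)/21


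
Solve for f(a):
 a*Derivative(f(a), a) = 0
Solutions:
 f(a) = C1


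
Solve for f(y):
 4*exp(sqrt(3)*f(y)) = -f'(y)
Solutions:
 f(y) = sqrt(3)*(2*log(1/(C1 + 4*y)) - log(3))/6


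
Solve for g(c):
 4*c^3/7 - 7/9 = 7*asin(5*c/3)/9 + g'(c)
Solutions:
 g(c) = C1 + c^4/7 - 7*c*asin(5*c/3)/9 - 7*c/9 - 7*sqrt(9 - 25*c^2)/45


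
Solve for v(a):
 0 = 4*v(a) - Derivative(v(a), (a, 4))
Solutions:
 v(a) = C1*exp(-sqrt(2)*a) + C2*exp(sqrt(2)*a) + C3*sin(sqrt(2)*a) + C4*cos(sqrt(2)*a)


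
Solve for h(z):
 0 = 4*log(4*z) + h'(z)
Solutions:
 h(z) = C1 - 4*z*log(z) - z*log(256) + 4*z


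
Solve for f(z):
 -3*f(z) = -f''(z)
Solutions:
 f(z) = C1*exp(-sqrt(3)*z) + C2*exp(sqrt(3)*z)


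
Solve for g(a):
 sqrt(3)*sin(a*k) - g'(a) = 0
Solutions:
 g(a) = C1 - sqrt(3)*cos(a*k)/k


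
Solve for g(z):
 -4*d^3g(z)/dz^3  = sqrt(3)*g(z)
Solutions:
 g(z) = C3*exp(-2^(1/3)*3^(1/6)*z/2) + (C1*sin(2^(1/3)*3^(2/3)*z/4) + C2*cos(2^(1/3)*3^(2/3)*z/4))*exp(2^(1/3)*3^(1/6)*z/4)


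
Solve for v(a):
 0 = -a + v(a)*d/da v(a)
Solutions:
 v(a) = -sqrt(C1 + a^2)
 v(a) = sqrt(C1 + a^2)


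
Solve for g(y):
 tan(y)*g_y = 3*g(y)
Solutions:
 g(y) = C1*sin(y)^3


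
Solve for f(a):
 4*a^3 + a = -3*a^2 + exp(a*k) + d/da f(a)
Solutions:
 f(a) = C1 + a^4 + a^3 + a^2/2 - exp(a*k)/k


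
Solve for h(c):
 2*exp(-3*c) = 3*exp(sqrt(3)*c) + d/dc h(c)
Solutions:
 h(c) = C1 - sqrt(3)*exp(sqrt(3)*c) - 2*exp(-3*c)/3


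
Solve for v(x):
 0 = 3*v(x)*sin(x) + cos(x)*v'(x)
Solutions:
 v(x) = C1*cos(x)^3


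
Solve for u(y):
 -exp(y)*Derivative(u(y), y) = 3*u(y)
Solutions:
 u(y) = C1*exp(3*exp(-y))


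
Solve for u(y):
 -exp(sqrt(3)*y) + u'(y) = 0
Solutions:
 u(y) = C1 + sqrt(3)*exp(sqrt(3)*y)/3


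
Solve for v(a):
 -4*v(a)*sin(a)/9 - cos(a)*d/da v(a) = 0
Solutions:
 v(a) = C1*cos(a)^(4/9)


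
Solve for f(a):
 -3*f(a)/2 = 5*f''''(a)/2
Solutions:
 f(a) = (C1*sin(sqrt(2)*3^(1/4)*5^(3/4)*a/10) + C2*cos(sqrt(2)*3^(1/4)*5^(3/4)*a/10))*exp(-sqrt(2)*3^(1/4)*5^(3/4)*a/10) + (C3*sin(sqrt(2)*3^(1/4)*5^(3/4)*a/10) + C4*cos(sqrt(2)*3^(1/4)*5^(3/4)*a/10))*exp(sqrt(2)*3^(1/4)*5^(3/4)*a/10)


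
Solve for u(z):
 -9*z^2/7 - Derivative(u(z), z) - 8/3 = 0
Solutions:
 u(z) = C1 - 3*z^3/7 - 8*z/3


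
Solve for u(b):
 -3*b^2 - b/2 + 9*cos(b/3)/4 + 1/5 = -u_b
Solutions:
 u(b) = C1 + b^3 + b^2/4 - b/5 - 27*sin(b/3)/4


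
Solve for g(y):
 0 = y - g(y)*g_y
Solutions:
 g(y) = -sqrt(C1 + y^2)
 g(y) = sqrt(C1 + y^2)


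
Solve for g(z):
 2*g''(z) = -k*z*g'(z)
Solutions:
 g(z) = Piecewise((-sqrt(pi)*C1*erf(sqrt(k)*z/2)/sqrt(k) - C2, (k > 0) | (k < 0)), (-C1*z - C2, True))


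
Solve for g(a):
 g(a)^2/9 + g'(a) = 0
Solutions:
 g(a) = 9/(C1 + a)


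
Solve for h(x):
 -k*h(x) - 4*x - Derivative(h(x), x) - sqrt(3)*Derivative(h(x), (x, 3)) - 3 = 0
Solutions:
 h(x) = C1*exp(x*(-2^(2/3)*3^(1/6)*(9*k + sqrt(81*k^2 + 4*sqrt(3)))^(1/3) + 2*6^(1/3)/(9*k + sqrt(81*k^2 + 4*sqrt(3)))^(1/3))/6) + C2*exp(x*(2^(2/3)*3^(1/6)*(9*k + sqrt(81*k^2 + 4*sqrt(3)))^(1/3) - 6^(2/3)*I*(9*k + sqrt(81*k^2 + 4*sqrt(3)))^(1/3) + 16*sqrt(3)/((9*k + sqrt(81*k^2 + 4*sqrt(3)))^(1/3)*(-2^(2/3)*3^(1/6) + 6^(2/3)*I)))/12) + C3*exp(x*(2^(2/3)*3^(1/6)*(9*k + sqrt(81*k^2 + 4*sqrt(3)))^(1/3) + 6^(2/3)*I*(9*k + sqrt(81*k^2 + 4*sqrt(3)))^(1/3) - 16*sqrt(3)/((9*k + sqrt(81*k^2 + 4*sqrt(3)))^(1/3)*(2^(2/3)*3^(1/6) + 6^(2/3)*I)))/12) - 4*x/k - 3/k + 4/k^2


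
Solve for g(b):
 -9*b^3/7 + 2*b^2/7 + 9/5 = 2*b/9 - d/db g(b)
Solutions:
 g(b) = C1 + 9*b^4/28 - 2*b^3/21 + b^2/9 - 9*b/5


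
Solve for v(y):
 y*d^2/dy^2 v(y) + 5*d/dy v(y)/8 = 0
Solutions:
 v(y) = C1 + C2*y^(3/8)


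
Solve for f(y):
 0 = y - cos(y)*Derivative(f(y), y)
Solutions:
 f(y) = C1 + Integral(y/cos(y), y)


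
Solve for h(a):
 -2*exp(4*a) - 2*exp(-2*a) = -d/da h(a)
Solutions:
 h(a) = C1 + exp(4*a)/2 - exp(-2*a)


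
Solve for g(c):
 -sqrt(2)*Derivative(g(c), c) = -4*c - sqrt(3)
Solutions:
 g(c) = C1 + sqrt(2)*c^2 + sqrt(6)*c/2


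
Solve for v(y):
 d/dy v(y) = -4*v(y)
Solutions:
 v(y) = C1*exp(-4*y)


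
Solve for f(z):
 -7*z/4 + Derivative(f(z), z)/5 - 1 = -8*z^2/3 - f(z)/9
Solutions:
 f(z) = C1*exp(-5*z/9) - 24*z^2 + 2043*z/20 - 17487/100


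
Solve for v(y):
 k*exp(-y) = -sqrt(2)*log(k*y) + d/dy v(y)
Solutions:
 v(y) = C1 - k*exp(-y) + sqrt(2)*y*log(k*y) - sqrt(2)*y


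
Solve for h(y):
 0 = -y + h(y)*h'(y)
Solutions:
 h(y) = -sqrt(C1 + y^2)
 h(y) = sqrt(C1 + y^2)


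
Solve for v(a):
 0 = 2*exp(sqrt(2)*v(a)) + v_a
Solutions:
 v(a) = sqrt(2)*(2*log(1/(C1 + 2*a)) - log(2))/4


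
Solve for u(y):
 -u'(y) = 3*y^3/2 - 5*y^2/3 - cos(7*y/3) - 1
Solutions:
 u(y) = C1 - 3*y^4/8 + 5*y^3/9 + y + 3*sin(7*y/3)/7


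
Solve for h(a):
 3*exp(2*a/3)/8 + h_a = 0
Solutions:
 h(a) = C1 - 9*exp(2*a/3)/16


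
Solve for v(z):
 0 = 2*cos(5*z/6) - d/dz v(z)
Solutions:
 v(z) = C1 + 12*sin(5*z/6)/5


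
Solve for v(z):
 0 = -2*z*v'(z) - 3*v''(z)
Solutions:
 v(z) = C1 + C2*erf(sqrt(3)*z/3)


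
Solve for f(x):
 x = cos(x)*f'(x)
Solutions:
 f(x) = C1 + Integral(x/cos(x), x)


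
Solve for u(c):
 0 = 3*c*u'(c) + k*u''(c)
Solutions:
 u(c) = C1 + C2*sqrt(k)*erf(sqrt(6)*c*sqrt(1/k)/2)


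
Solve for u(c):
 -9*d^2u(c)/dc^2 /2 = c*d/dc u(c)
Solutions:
 u(c) = C1 + C2*erf(c/3)
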